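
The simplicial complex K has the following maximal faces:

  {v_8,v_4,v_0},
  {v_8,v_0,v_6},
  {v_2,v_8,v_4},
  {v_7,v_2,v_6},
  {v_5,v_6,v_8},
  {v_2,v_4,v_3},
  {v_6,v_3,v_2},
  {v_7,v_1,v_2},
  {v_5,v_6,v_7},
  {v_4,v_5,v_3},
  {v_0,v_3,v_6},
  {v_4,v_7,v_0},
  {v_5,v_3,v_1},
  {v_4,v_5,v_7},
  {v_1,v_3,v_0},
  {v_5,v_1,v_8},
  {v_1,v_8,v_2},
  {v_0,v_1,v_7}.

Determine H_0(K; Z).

We work with the vertex ordering v_0 < v_1 < v_2 < v_3 < v_4 < v_5 < v_6 < v_7 < v_8. The simplices of K, each written with vertices in increasing order, are:

  0-simplices (9): [v_0], [v_1], [v_2], [v_3], [v_4], [v_5], [v_6], [v_7], [v_8]
  1-simplices (27): (27 of them)
  2-simplices (18): (18 of them)

giving chain groups C_0 ≅ Z^9, C_1 ≅ Z^27, C_2 ≅ Z^18.

The boundary map ∂_1: C_1 → C_0 maps an edge to its endpoints' difference, ∂[p,q] = q − p.
The 9×27 boundary matrix has rank 8 and Smith normal form diag(1,1,1,1,1,1,1,1).

Boundary ∂_2: C_2 → C_1 sends each 2-simplex [p,q,r] to [q,r] − [p,r] + [p,q]. For instance
  ∂[v_4,v_5,v_7] = [v_5,v_7] − [v_4,v_7] + [v_4,v_5],
  ∂[v_0,v_6,v_8] = [v_6,v_8] − [v_0,v_8] + [v_0,v_6].
The resulting 27×18 matrix has rank 17, and its Smith normal form has invariant factors (1,1,1,1,1,1,1,1,1,1,1,1,1,1,1,1,1).

From H_k ≅ ker(∂_k) / im(∂_{k+1}) we obtain:

  H_0: rank C_0 − rank ∂_1 = 9 − 8 = 1, and the invariant factors of ∂_1 are all 1, so H_0 = Z.

H_0 = Z.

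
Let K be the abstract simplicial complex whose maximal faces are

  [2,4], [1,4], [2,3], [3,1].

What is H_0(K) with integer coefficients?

H_0 ≅ Z.

We work with the vertex ordering 1 < 2 < 3 < 4. The simplices of K, each written with vertices in increasing order, are:

  0-simplices (4): [1], [2], [3], [4]
  1-simplices (4): [1,3], [1,4], [2,3], [2,4]

so the chain groups are C_0 ≅ Z^4, C_1 ≅ Z^4.

Boundary ∂_1: C_1 → C_0 sends each edge [p,q] (with p < q) to q − p. For instance
  ∂[2,3] = [3] − [2].
The 4×4 boundary matrix has rank 3 and Smith normal form diag(1,1,1).

Reading off H_k = ker ∂_k / im ∂_{k+1}:

  H_0: rank C_0 − rank ∂_1 = 4 − 3 = 1, and the invariant factors of ∂_1 are all 1, so H_0 = Z.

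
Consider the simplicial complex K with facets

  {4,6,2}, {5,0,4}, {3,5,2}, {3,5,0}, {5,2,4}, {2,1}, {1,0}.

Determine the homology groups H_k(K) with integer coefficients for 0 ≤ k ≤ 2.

H_0 ≅ Z,  H_1 ≅ Z,  H_2 = 0.

Take the total order 0 < 1 < 2 < 3 < 4 < 5 < 6 on the vertex set. Then K (dimension 2) consists of the simplices:

  0-simplices (7): [0], [1], [2], [3], [4], [5], [6]
  1-simplices (12): [0,1], [0,3], [0,4], [0,5], [1,2], [2,3], [2,4], [2,5], [2,6], [3,5], [4,5], [4,6]
  2-simplices (5): [0,3,5], [0,4,5], [2,3,5], [2,4,5], [2,4,6]

so the chain groups are C_0 ≅ Z^7, C_1 ≅ Z^12, C_2 ≅ Z^5.

The boundary map ∂_1: C_1 → C_0 maps an edge to its endpoints' difference, ∂[p,q] = q − p. For instance
  ∂[4,6] = [6] − [4].
As a 7×12 matrix over Z this has rank 6, with invariant factors (1,1,1,1,1,1).

∂_2: C_2 → C_1 sends each 2-simplex [p,q,r] to [q,r] − [p,r] + [p,q]. For instance
  ∂[2,4,5] = [4,5] − [2,5] + [2,4],
  ∂[2,3,5] = [3,5] − [2,5] + [2,3].
This gives a 12×5 integer matrix of rank 5; reducing to Smith normal form yields diagonal entries (1,1,1,1,1).

Computing H_k = (kernel of ∂_k) / (image of ∂_{k+1}):

  H_0: rank C_0 − rank ∂_1 = 7 − 6 = 1, and the invariant factors of ∂_1 are all 1, so H_0 = Z.
  H_1: rank ker ∂_1 − rank ∂_2 = (12 − 6) − 5 = 1, and the invariant factors of ∂_2 are all 1, so H_1 = Z.
  H_2: rank ker ∂_2 − rank ∂_3 = (5 − 5) − 0 = 0, and there is no ∂_3, so H_2 = 0.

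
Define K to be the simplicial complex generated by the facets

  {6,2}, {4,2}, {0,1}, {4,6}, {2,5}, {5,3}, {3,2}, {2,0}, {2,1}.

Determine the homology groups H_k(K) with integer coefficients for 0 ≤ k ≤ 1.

Fix the vertex order 0 < 1 < 2 < 3 < 4 < 5 < 6 and write every simplex with vertices in increasing order. Then dim K = 1 and the simplices of K are:

  0-simplices (7): [0], [1], [2], [3], [4], [5], [6]
  1-simplices (9): [0,1], [0,2], [1,2], [2,3], [2,4], [2,5], [2,6], [3,5], [4,6]

so the chain groups are C_0 ≅ Z^7, C_1 ≅ Z^9.

Boundary ∂_1: C_1 → C_0 maps an edge to its endpoints' difference, ∂[p,q] = q − p.
The resulting 7×9 matrix has rank 6, and its Smith normal form has invariant factors (1,1,1,1,1,1).

From H_k ≅ ker(∂_k) / im(∂_{k+1}) we obtain:

  H_0: rank C_0 − rank ∂_1 = 7 − 6 = 1, and the invariant factors of ∂_1 are all 1, so H_0 ≅ Z.
  H_1: rank ker ∂_1 − rank ∂_2 = (9 − 6) − 0 = 3, and there is no ∂_2, so H_1 ≅ Z^3.

As a check, the Euler characteristic is 7 − 9 = -2, which agrees with 1 − 3 = -2.

H_0 = Z,  H_1 = Z^3.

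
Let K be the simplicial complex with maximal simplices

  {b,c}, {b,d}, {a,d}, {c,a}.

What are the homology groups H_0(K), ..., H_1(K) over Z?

K has 4 vertices, 4 edges.
rank ∂_0 = 0, rank ∂_1 = 3 ⇒ b_0 = 4 − 0 − 3 = 1; all invariant factors of ∂_1 are 1 so no torsion. So H_0 = Z.
rank ∂_1 = 3, rank ∂_2 = 0 ⇒ b_1 = 4 − 3 − 0 = 1. So H_1 = Z.

H_0 ≅ Z,  H_1 ≅ Z.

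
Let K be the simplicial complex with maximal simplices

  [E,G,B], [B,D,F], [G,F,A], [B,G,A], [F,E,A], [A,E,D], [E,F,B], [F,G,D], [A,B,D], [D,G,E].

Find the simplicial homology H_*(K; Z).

H_0 = Z,  H_1 = Z/2,  H_2 = 0.

K has 6 vertices, 15 edges, 10 triangles.
rank ∂_0 = 0, rank ∂_1 = 5 ⇒ b_0 = 6 − 0 − 5 = 1; all invariant factors of ∂_1 are 1 so no torsion. So H_0 ≅ Z.
rank ∂_1 = 5, rank ∂_2 = 10 ⇒ b_1 = 15 − 5 − 10 = 0; ∂_2 has invariant factor(s) [2] giving torsion. So H_1 ≅ Z/2.
rank ∂_2 = 10, rank ∂_3 = 0 ⇒ b_2 = 10 − 10 − 0 = 0. So H_2 ≅ 0.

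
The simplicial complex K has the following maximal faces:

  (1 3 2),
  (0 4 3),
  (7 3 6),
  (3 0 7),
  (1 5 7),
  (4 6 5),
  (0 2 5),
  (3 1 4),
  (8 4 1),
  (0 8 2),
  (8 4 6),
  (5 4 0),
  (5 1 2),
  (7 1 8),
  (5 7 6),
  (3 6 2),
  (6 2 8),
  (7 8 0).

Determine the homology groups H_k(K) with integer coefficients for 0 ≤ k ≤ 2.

Order the vertices as 0 < 1 < 2 < 3 < 4 < 5 < 6 < 7 < 8. Listing each simplex with vertices in this order, K has dimension 2 with simplices:

  0-simplices (9): [0], [1], [2], [3], [4], [5], [6], [7], [8]
  1-simplices (27): (27 of them)
  2-simplices (18): [0,2,5], [0,2,8], [0,3,4], [0,3,7], [0,4,5], [0,7,8], [1,2,3], [1,2,5], [1,3,4], [1,4,8], [1,5,7], [1,7,8], [2,3,6], [2,6,8], [3,6,7], [4,5,6], [4,6,8], [5,6,7]

so the chain groups are C_0 ≅ Z^9, C_1 ≅ Z^27, C_2 ≅ Z^18.

Boundary ∂_1: C_1 → C_0 maps an edge to its endpoints' difference, ∂[p,q] = q − p. For instance
  ∂[0,5] = [5] − [0].
As a 9×27 matrix over Z this has rank 8, with invariant factors (1,1,1,1,1,1,1,1).

∂_2: C_2 → C_1 acts by ∂[p,q,r] = [q,r] − [p,r] + [p,q]. For instance
  ∂[4,5,6] = [5,6] − [4,6] + [4,5],
  ∂[1,2,5] = [2,5] − [1,5] + [1,2].
The resulting 27×18 matrix has rank 17, and its Smith normal form has invariant factors (1,1,1,1,1,1,1,1,1,1,1,1,1,1,1,1,1).

From H_k ≅ ker(∂_k) / im(∂_{k+1}) we obtain:

  H_0: rank C_0 − rank ∂_1 = 9 − 8 = 1, and the invariant factors of ∂_1 are all 1, so H_0 ≅ Z.
  H_1: rank ker ∂_1 − rank ∂_2 = (27 − 8) − 17 = 2, and the invariant factors of ∂_2 are all 1, so H_1 ≅ Z^2.
  H_2: rank ker ∂_2 − rank ∂_3 = (18 − 17) − 0 = 1, and there is no ∂_3, so H_2 ≅ Z.

H_0 = Z,  H_1 = Z^2,  H_2 = Z.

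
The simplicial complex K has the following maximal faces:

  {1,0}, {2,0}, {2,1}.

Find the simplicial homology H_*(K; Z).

H_0 ≅ Z,  H_1 ≅ Z.

K has 3 vertices, 3 edges.
rank ∂_0 = 0, rank ∂_1 = 2 ⇒ b_0 = 3 − 0 − 2 = 1; all invariant factors of ∂_1 are 1 so no torsion. So H_0 ≅ Z.
rank ∂_1 = 2, rank ∂_2 = 0 ⇒ b_1 = 3 − 2 − 0 = 1. So H_1 ≅ Z.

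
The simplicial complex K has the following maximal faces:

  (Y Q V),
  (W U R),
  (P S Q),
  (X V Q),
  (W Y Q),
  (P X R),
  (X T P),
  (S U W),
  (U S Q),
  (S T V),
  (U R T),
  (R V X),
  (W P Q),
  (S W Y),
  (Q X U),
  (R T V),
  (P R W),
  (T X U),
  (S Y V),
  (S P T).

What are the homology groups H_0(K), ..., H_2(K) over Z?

Fix the vertex order P < Q < R < S < T < U < V < W < X < Y and write every simplex with vertices in increasing order. Then dim K = 2 and the simplices of K are:

  0-simplices (10): P, Q, R, S, T, U, V, W, X, Y
  1-simplices (30): PQ, PR, PS, PT, PW, PX, QS, QU, QV, QW, QX, QY, RT, RU, RV, RW, RX, ST, SU, SV, SW, SY, TU, TV, TX, UW, UX, VX, VY, WY
  2-simplices (20): PQS, PQW, PRW, PRX, PST, PTX, QSU, QUX, QVX, QVY, QWY, RTU, RTV, RUW, RVX, STV, SUW, SVY, SWY, TUX

giving chain groups C_0 ≅ Z^10, C_1 ≅ Z^30, C_2 ≅ Z^20.

The boundary map ∂_1: C_1 → C_0 is given by ∂[p,q] = [q] − [p]. For instance
  ∂QU = U − Q.
The 10×30 boundary matrix has rank 9 and Smith normal form diag(1,1,1,1,1,1,1,1,1).

The boundary map ∂_2: C_2 → C_1 acts by ∂[p,q,r] = [q,r] − [p,r] + [p,q]. For instance
  ∂TUX = UX − TX + TU,
  ∂RUW = UW − RW + RU.
The 30×20 boundary matrix has rank 20 and Smith normal form diag(1,1,1,1,1,1,1,1,1,1,1,1,1,1,1,1,1,1,1,2).

Now H_k = ker ∂_k / im ∂_{k+1}, so:

  H_0: rank C_0 − rank ∂_1 = 10 − 9 = 1, and the invariant factors of ∂_1 are all 1, so H_0 = Z.
  H_1: rank ker ∂_1 − rank ∂_2 = (30 − 9) − 20 = 1, and ∂_2 has invariant factor 2 > 1, so H_1 = Z × Z/2.
  H_2: rank ker ∂_2 − rank ∂_3 = (20 − 20) − 0 = 0, and there is no ∂_3, so H_2 = 0.

H_0 ≅ Z,  H_1 ≅ Z × Z/2,  H_2 = 0.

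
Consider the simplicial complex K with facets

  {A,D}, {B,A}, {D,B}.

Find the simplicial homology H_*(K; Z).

H_0 = Z,  H_1 = Z.

Fix the vertex order A < B < D and write every simplex with vertices in increasing order. Then dim K = 1 and the simplices of K are:

  0-simplices (3): A, B, D
  1-simplices (3): AB, AD, BD

so the chain groups are C_0 ≅ Z^3, C_1 ≅ Z^3.

∂_1: C_1 → C_0 is given by ∂[p,q] = [q] − [p]. For instance
  ∂AD = D − A.
The 3×3 boundary matrix has rank 2 and Smith normal form diag(1,1).

Reading off H_k = ker ∂_k / im ∂_{k+1}:

  H_0: rank C_0 − rank ∂_1 = 3 − 2 = 1, and the invariant factors of ∂_1 are all 1, so H_0 ≅ Z.
  H_1: rank ker ∂_1 − rank ∂_2 = (3 − 2) − 0 = 1, and there is no ∂_2, so H_1 ≅ Z.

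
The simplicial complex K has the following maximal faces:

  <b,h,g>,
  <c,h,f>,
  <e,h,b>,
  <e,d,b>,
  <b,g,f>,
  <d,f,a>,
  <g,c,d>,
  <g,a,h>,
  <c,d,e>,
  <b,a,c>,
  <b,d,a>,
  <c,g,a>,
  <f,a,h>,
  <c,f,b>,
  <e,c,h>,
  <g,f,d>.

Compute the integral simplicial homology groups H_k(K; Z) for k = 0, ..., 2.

K has 8 vertices, 24 edges, 16 triangles.
rank ∂_0 = 0, rank ∂_1 = 7 ⇒ b_0 = 8 − 0 − 7 = 1; all invariant factors of ∂_1 are 1 so no torsion. So H_0 ≅ Z.
rank ∂_1 = 7, rank ∂_2 = 15 ⇒ b_1 = 24 − 7 − 15 = 2; all invariant factors of ∂_2 are 1 so no torsion. So H_1 ≅ Z^2.
rank ∂_2 = 15, rank ∂_3 = 0 ⇒ b_2 = 16 − 15 − 0 = 1. So H_2 ≅ Z.

H_0 = Z,  H_1 = Z^2,  H_2 = Z.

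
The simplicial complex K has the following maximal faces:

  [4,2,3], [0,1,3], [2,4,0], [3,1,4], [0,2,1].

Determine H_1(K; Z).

H_1 = Z.

Order the vertices as 0 < 1 < 2 < 3 < 4. Listing each simplex with vertices in this order, K has dimension 2 with simplices:

  0-simplices (5): [0], [1], [2], [3], [4]
  1-simplices (10): [0,1], [0,2], [0,3], [0,4], [1,2], [1,3], [1,4], [2,3], [2,4], [3,4]
  2-simplices (5): [0,1,2], [0,1,3], [0,2,4], [1,3,4], [2,3,4]

giving chain groups C_0 ≅ Z^5, C_1 ≅ Z^10, C_2 ≅ Z^5.

∂_1: C_1 → C_0 sends each edge [p,q] (with p < q) to q − p. For instance
  ∂[0,4] = [4] − [0].
The resulting 5×10 matrix has rank 4, and its Smith normal form has invariant factors (1,1,1,1).

Boundary ∂_2: C_2 → C_1 acts by ∂[p,q,r] = [q,r] − [p,r] + [p,q]. For instance
  ∂[0,1,3] = [1,3] − [0,3] + [0,1],
  ∂[2,3,4] = [3,4] − [2,4] + [2,3].
As a 10×5 matrix over Z this has rank 5, with invariant factors (1,1,1,1,1).

Now H_k = ker ∂_k / im ∂_{k+1}, so:

  H_1: rank ker ∂_1 − rank ∂_2 = (10 − 4) − 5 = 1, and the invariant factors of ∂_2 are all 1, so H_1 = Z.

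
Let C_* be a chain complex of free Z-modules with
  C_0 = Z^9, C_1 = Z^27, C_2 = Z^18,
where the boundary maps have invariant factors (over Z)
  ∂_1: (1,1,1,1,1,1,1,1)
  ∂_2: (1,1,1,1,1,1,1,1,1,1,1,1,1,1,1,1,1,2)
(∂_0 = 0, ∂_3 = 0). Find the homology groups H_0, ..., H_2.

H_0 = Z,  H_1 = Z ⊕ Z/2,  H_2 = 0.

H_0: b_0 = 9 − 0 − 8 = 1; torsion from ∂_1 factors > 1: none. So H_0 = Z.
H_1: b_1 = 27 − 8 − 18 = 1; torsion from ∂_2 factors > 1: [2]. So H_1 = Z ⊕ Z/2.
H_2: b_2 = 18 − 18 − 0 = 0; torsion from ∂_3 factors > 1: none. So H_2 = 0.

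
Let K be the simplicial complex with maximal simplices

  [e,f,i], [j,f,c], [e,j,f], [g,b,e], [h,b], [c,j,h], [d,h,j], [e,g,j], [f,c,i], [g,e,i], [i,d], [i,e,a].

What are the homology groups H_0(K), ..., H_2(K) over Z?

Take the total order a < b < c < d < e < f < g < h < i < j on the vertex set. Then K (dimension 2) consists of the simplices:

  0-simplices (10): a, b, c, d, e, f, g, h, i, j
  1-simplices (21): ae, ai, be, bg, bh, cf, ch, ci, cj, dh, di, dj, ef, eg, ei, ej, fi, fj, gi, gj, hj
  2-simplices (10): aei, beg, cfi, cfj, chj, dhj, efi, efj, egi, egj

Hence C_0 ≅ Z^10, C_1 ≅ Z^21, C_2 ≅ Z^10.

∂_1: C_1 → C_0 maps an edge to its endpoints' difference, ∂[p,q] = q − p. For instance
  ∂be = e − b.
The 10×21 boundary matrix has rank 9 and Smith normal form diag(1,1,1,1,1,1,1,1,1).

∂_2: C_2 → C_1 acts by ∂[p,q,r] = [q,r] − [p,r] + [p,q]. For instance
  ∂egj = gj − ej + eg,
  ∂efi = fi − ei + ef.
The 21×10 boundary matrix has rank 10 and Smith normal form diag(1,1,1,1,1,1,1,1,1,1).

Reading off H_k = ker ∂_k / im ∂_{k+1}:

  H_0: rank C_0 − rank ∂_1 = 10 − 9 = 1, and the invariant factors of ∂_1 are all 1, so H_0 ≅ Z.
  H_1: rank ker ∂_1 − rank ∂_2 = (21 − 9) − 10 = 2, and the invariant factors of ∂_2 are all 1, so H_1 ≅ Z^2.
  H_2: rank ker ∂_2 − rank ∂_3 = (10 − 10) − 0 = 0, and there is no ∂_3, so H_2 ≅ 0.

As a check, the Euler characteristic is 10 − 21 + 10 = -1, which agrees with 1 − 2 + 0 = -1.

H_0 ≅ Z,  H_1 ≅ Z^2,  H_2 = 0.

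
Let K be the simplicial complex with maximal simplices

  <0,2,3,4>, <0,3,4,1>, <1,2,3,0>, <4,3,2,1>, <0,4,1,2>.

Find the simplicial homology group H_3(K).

We work with the vertex ordering 0 < 1 < 2 < 3 < 4. The simplices of K, each written with vertices in increasing order, are:

  0-simplices (5): [0], [1], [2], [3], [4]
  1-simplices (10): [0,1], [0,2], [0,3], [0,4], [1,2], [1,3], [1,4], [2,3], [2,4], [3,4]
  2-simplices (10): [0,1,2], [0,1,3], [0,1,4], [0,2,3], [0,2,4], [0,3,4], [1,2,3], [1,2,4], [1,3,4], [2,3,4]
  3-simplices (5): [0,1,2,3], [0,1,2,4], [0,1,3,4], [0,2,3,4], [1,2,3,4]

so the chain groups are C_0 ≅ Z^5, C_1 ≅ Z^10, C_2 ≅ Z^10, C_3 ≅ Z^5.

Boundary ∂_1: C_1 → C_0 is given by ∂[p,q] = [q] − [p]. For instance
  ∂[1,2] = [2] − [1].
The 5×10 boundary matrix has rank 4 and Smith normal form diag(1,1,1,1).

∂_2: C_2 → C_1 maps a triangle to the signed sum of its edges. For instance
  ∂[1,2,3] = [2,3] − [1,3] + [1,2],
  ∂[0,2,3] = [2,3] − [0,3] + [0,2].
The 10×10 boundary matrix has rank 6 and Smith normal form diag(1,1,1,1,1,1).

Boundary ∂_3: C_3 → C_2 sends each 3-simplex σ to the alternating sum Σ_i (−1)^i (σ with its i-th vertex removed). For instance
  ∂[0,2,3,4] = [2,3,4] − [0,3,4] + [0,2,4] − [0,2,3],
  ∂[0,1,2,4] = [1,2,4] − [0,2,4] + [0,1,4] − [0,1,2].
The 10×5 boundary matrix has rank 4 and Smith normal form diag(1,1,1,1).

Computing H_k = (kernel of ∂_k) / (image of ∂_{k+1}):

  H_3: rank ker ∂_3 − rank ∂_4 = (5 − 4) − 0 = 1, and there is no ∂_4, so H_3 = Z.

H_3 = Z.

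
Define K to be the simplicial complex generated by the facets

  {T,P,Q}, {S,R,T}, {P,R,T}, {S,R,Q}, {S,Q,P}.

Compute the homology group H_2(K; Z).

We work with the vertex ordering P < Q < R < S < T. The simplices of K, each written with vertices in increasing order, are:

  0-simplices (5): P, Q, R, S, T
  1-simplices (10): PQ, PR, PS, PT, QR, QS, QT, RS, RT, ST
  2-simplices (5): PQS, PQT, PRT, QRS, RST

so the chain groups are C_0 ≅ Z^5, C_1 ≅ Z^10, C_2 ≅ Z^5.

The boundary map ∂_1: C_1 → C_0 is given by ∂[p,q] = [q] − [p].
This gives a 5×10 integer matrix of rank 4; reducing to Smith normal form yields diagonal entries (1,1,1,1).

∂_2: C_2 → C_1 acts by ∂[p,q,r] = [q,r] − [p,r] + [p,q]. For instance
  ∂PRT = RT − PT + PR,
  ∂PQS = QS − PS + PQ.
The resulting 10×5 matrix has rank 5, and its Smith normal form has invariant factors (1,1,1,1,1).

Now H_k = ker ∂_k / im ∂_{k+1}, so:

  H_2: rank ker ∂_2 − rank ∂_3 = (5 − 5) − 0 = 0, and there is no ∂_3, so H_2 = 0.

H_2 = 0.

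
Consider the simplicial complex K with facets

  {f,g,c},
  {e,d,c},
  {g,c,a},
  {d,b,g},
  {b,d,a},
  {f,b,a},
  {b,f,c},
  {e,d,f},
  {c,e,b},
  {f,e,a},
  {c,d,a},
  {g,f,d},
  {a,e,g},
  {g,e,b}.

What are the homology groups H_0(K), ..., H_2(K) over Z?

H_0 = Z,  H_1 = Z^2,  H_2 = Z.

We work with the vertex ordering a < b < c < d < e < f < g. The simplices of K, each written with vertices in increasing order, are:

  0-simplices (7): a, b, c, d, e, f, g
  1-simplices (21): ab, ac, ad, ae, af, ag, bc, bd, be, bf, bg, cd, ce, cf, cg, de, df, dg, ef, eg, fg
  2-simplices (14): abd, abf, acd, acg, aef, aeg, bce, bcf, bdg, beg, cde, cfg, def, dfg

Hence C_0 ≅ Z^7, C_1 ≅ Z^21, C_2 ≅ Z^14.

Boundary ∂_1: C_1 → C_0 sends each edge [p,q] (with p < q) to q − p. For instance
  ∂ce = e − c.
As a 7×21 matrix over Z this has rank 6, with invariant factors (1,1,1,1,1,1).

The boundary map ∂_2: C_2 → C_1 maps a triangle to the signed sum of its edges. For instance
  ∂cfg = fg − cg + cf,
  ∂bdg = dg − bg + bd.
As a 21×14 matrix over Z this has rank 13, with invariant factors (1,1,1,1,1,1,1,1,1,1,1,1,1).

From H_k ≅ ker(∂_k) / im(∂_{k+1}) we obtain:

  H_0: rank C_0 − rank ∂_1 = 7 − 6 = 1, and the invariant factors of ∂_1 are all 1, so H_0 = Z.
  H_1: rank ker ∂_1 − rank ∂_2 = (21 − 6) − 13 = 2, and the invariant factors of ∂_2 are all 1, so H_1 = Z^2.
  H_2: rank ker ∂_2 − rank ∂_3 = (14 − 13) − 0 = 1, and there is no ∂_3, so H_2 = Z.

As a check, the Euler characteristic is 7 − 21 + 14 = 0, which agrees with 1 − 2 + 1 = 0.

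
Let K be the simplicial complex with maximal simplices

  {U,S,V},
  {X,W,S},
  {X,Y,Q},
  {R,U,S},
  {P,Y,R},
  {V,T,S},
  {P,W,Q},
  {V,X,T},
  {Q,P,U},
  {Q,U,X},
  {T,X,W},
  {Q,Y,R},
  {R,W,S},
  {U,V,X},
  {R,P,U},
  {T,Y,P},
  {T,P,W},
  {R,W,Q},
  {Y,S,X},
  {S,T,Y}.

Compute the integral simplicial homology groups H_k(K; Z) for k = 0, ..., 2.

Take the total order P < Q < R < S < T < U < V < W < X < Y on the vertex set. Then K (dimension 2) consists of the simplices:

  0-simplices (10): P, Q, R, S, T, U, V, W, X, Y
  1-simplices (30): PQ, PR, PT, PU, PW, PY, QR, QU, QW, QX, QY, RS, RU, RW, RY, ST, SU, SV, SW, SX, SY, TV, TW, TX, TY, UV, UX, VX, WX, XY
  2-simplices (20): PQU, PQW, PRU, PRY, PTW, PTY, QRW, QRY, QUX, QXY, RSU, RSW, STV, STY, SUV, SWX, SXY, TVX, TWX, UVX

giving chain groups C_0 ≅ Z^10, C_1 ≅ Z^30, C_2 ≅ Z^20.

∂_1: C_1 → C_0 maps an edge to its endpoints' difference, ∂[p,q] = q − p. For instance
  ∂TY = Y − T.
The 10×30 boundary matrix has rank 9 and Smith normal form diag(1,1,1,1,1,1,1,1,1).

The boundary map ∂_2: C_2 → C_1 sends each 2-simplex [p,q,r] to [q,r] − [p,r] + [p,q]. For instance
  ∂PRY = RY − PY + PR,
  ∂TVX = VX − TX + TV.
This gives a 30×20 integer matrix of rank 20; reducing to Smith normal form yields diagonal entries (1,1,1,1,1,1,1,1,1,1,1,1,1,1,1,1,1,1,1,2).

Computing H_k = (kernel of ∂_k) / (image of ∂_{k+1}):

  H_0: rank C_0 − rank ∂_1 = 10 − 9 = 1, and the invariant factors of ∂_1 are all 1, so H_0 = Z.
  H_1: rank ker ∂_1 − rank ∂_2 = (30 − 9) − 20 = 1, and ∂_2 has invariant factor 2 > 1, so H_1 = Z ⊕ Z/2.
  H_2: rank ker ∂_2 − rank ∂_3 = (20 − 20) − 0 = 0, and there is no ∂_3, so H_2 = 0.

H_0 ≅ Z,  H_1 ≅ Z ⊕ Z/2,  H_2 = 0.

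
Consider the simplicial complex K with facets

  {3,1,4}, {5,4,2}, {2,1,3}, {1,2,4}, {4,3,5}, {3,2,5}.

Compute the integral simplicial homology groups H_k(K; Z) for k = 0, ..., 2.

Fix the vertex order 1 < 2 < 3 < 4 < 5 and write every simplex with vertices in increasing order. Then dim K = 2 and the simplices of K are:

  0-simplices (5): [1], [2], [3], [4], [5]
  1-simplices (9): [1,2], [1,3], [1,4], [2,3], [2,4], [2,5], [3,4], [3,5], [4,5]
  2-simplices (6): [1,2,3], [1,2,4], [1,3,4], [2,3,5], [2,4,5], [3,4,5]

giving chain groups C_0 ≅ Z^5, C_1 ≅ Z^9, C_2 ≅ Z^6.

Boundary ∂_1: C_1 → C_0 maps an edge to its endpoints' difference, ∂[p,q] = q − p. For instance
  ∂[3,4] = [4] − [3].
The resulting 5×9 matrix has rank 4, and its Smith normal form has invariant factors (1,1,1,1).

The boundary map ∂_2: C_2 → C_1 maps a triangle to the signed sum of its edges. For instance
  ∂[3,4,5] = [4,5] − [3,5] + [3,4],
  ∂[1,3,4] = [3,4] − [1,4] + [1,3].
This gives a 9×6 integer matrix of rank 5; reducing to Smith normal form yields diagonal entries (1,1,1,1,1).

Now H_k = ker ∂_k / im ∂_{k+1}, so:

  H_0: rank C_0 − rank ∂_1 = 5 − 4 = 1, and the invariant factors of ∂_1 are all 1, so H_0 ≅ Z.
  H_1: rank ker ∂_1 − rank ∂_2 = (9 − 4) − 5 = 0, and the invariant factors of ∂_2 are all 1, so H_1 ≅ 0.
  H_2: rank ker ∂_2 − rank ∂_3 = (6 − 5) − 0 = 1, and there is no ∂_3, so H_2 ≅ Z.

As a check, the Euler characteristic is 5 − 9 + 6 = 2, which agrees with 1 − 0 + 1 = 2.

H_0 ≅ Z,  H_1 = 0,  H_2 ≅ Z.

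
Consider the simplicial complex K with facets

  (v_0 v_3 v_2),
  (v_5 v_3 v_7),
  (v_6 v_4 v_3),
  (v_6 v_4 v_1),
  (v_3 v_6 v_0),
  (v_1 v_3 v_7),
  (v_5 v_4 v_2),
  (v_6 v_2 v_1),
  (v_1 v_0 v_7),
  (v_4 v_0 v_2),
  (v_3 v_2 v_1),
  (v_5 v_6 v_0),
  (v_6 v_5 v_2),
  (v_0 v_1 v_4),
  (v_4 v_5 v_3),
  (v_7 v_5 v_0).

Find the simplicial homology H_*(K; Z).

H_0 = Z,  H_1 = Z^2,  H_2 = Z.

Take the total order v_0 < v_1 < v_2 < v_3 < v_4 < v_5 < v_6 < v_7 on the vertex set. Then K (dimension 2) consists of the simplices:

  0-simplices (8): [v_0], [v_1], [v_2], [v_3], [v_4], [v_5], [v_6], [v_7]
  1-simplices (24): (24 of them)
  2-simplices (16): (16 of them)

giving chain groups C_0 ≅ Z^8, C_1 ≅ Z^24, C_2 ≅ Z^16.

The boundary map ∂_1: C_1 → C_0 sends each edge [p,q] (with p < q) to q − p.
The resulting 8×24 matrix has rank 7, and its Smith normal form has invariant factors (1,1,1,1,1,1,1).

The boundary map ∂_2: C_2 → C_1 maps a triangle to the signed sum of its edges. For instance
  ∂[v_0,v_1,v_4] = [v_1,v_4] − [v_0,v_4] + [v_0,v_1],
  ∂[v_1,v_2,v_3] = [v_2,v_3] − [v_1,v_3] + [v_1,v_2].
The resulting 24×16 matrix has rank 15, and its Smith normal form has invariant factors (1,1,1,1,1,1,1,1,1,1,1,1,1,1,1).

Computing H_k = (kernel of ∂_k) / (image of ∂_{k+1}):

  H_0: rank C_0 − rank ∂_1 = 8 − 7 = 1, and the invariant factors of ∂_1 are all 1, so H_0 ≅ Z.
  H_1: rank ker ∂_1 − rank ∂_2 = (24 − 7) − 15 = 2, and the invariant factors of ∂_2 are all 1, so H_1 ≅ Z^2.
  H_2: rank ker ∂_2 − rank ∂_3 = (16 − 15) − 0 = 1, and there is no ∂_3, so H_2 ≅ Z.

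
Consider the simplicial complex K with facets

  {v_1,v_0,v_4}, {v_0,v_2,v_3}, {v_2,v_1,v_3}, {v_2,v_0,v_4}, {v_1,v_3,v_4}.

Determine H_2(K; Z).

H_2 = 0.

Fix the vertex order v_0 < v_1 < v_2 < v_3 < v_4 and write every simplex with vertices in increasing order. Then dim K = 2 and the simplices of K are:

  0-simplices (5): [v_0], [v_1], [v_2], [v_3], [v_4]
  1-simplices (10): [v_0,v_1], [v_0,v_2], [v_0,v_3], [v_0,v_4], [v_1,v_2], [v_1,v_3], [v_1,v_4], [v_2,v_3], [v_2,v_4], [v_3,v_4]
  2-simplices (5): [v_0,v_1,v_4], [v_0,v_2,v_3], [v_0,v_2,v_4], [v_1,v_2,v_3], [v_1,v_3,v_4]

so the chain groups are C_0 ≅ Z^5, C_1 ≅ Z^10, C_2 ≅ Z^5.

The boundary map ∂_1: C_1 → C_0 is given by ∂[p,q] = [q] − [p]. For instance
  ∂[v_0,v_3] = [v_3] − [v_0].
The resulting 5×10 matrix has rank 4, and its Smith normal form has invariant factors (1,1,1,1).

Boundary ∂_2: C_2 → C_1 acts by ∂[p,q,r] = [q,r] − [p,r] + [p,q]. For instance
  ∂[v_0,v_2,v_3] = [v_2,v_3] − [v_0,v_3] + [v_0,v_2],
  ∂[v_0,v_2,v_4] = [v_2,v_4] − [v_0,v_4] + [v_0,v_2].
The 10×5 boundary matrix has rank 5 and Smith normal form diag(1,1,1,1,1).

Reading off H_k = ker ∂_k / im ∂_{k+1}:

  H_2: rank ker ∂_2 − rank ∂_3 = (5 − 5) − 0 = 0, and there is no ∂_3, so H_2 ≅ 0.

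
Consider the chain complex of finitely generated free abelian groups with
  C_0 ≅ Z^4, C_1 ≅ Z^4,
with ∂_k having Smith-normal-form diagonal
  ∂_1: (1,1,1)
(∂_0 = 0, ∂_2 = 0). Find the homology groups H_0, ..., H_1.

H_0: b_0 = 4 − 0 − 3 = 1; torsion from ∂_1 factors > 1: none. So H_0 = Z.
H_1: b_1 = 4 − 3 − 0 = 1; torsion from ∂_2 factors > 1: none. So H_1 = Z.

H_0 = Z,  H_1 = Z.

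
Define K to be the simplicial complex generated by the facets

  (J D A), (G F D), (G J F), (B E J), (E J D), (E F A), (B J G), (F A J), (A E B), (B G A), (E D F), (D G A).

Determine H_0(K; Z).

H_0 = Z.

Order the vertices as A < B < D < E < F < G < J. Listing each simplex with vertices in this order, K has dimension 2 with simplices:

  0-simplices (7): A, B, D, E, F, G, J
  1-simplices (18): AB, AD, AE, AF, AG, AJ, BE, BG, BJ, DE, DF, DG, DJ, EF, EJ, FG, FJ, GJ
  2-simplices (12): ABE, ABG, ADG, ADJ, AEF, AFJ, BEJ, BGJ, DEF, DEJ, DFG, FGJ

giving chain groups C_0 ≅ Z^7, C_1 ≅ Z^18, C_2 ≅ Z^12.

Boundary ∂_1: C_1 → C_0 maps an edge to its endpoints' difference, ∂[p,q] = q − p.
As a 7×18 matrix over Z this has rank 6, with invariant factors (1,1,1,1,1,1).

Boundary ∂_2: C_2 → C_1 maps a triangle to the signed sum of its edges. For instance
  ∂ABG = BG − AG + AB,
  ∂DEJ = EJ − DJ + DE.
The resulting 18×12 matrix has rank 12, and its Smith normal form has invariant factors (1,1,1,1,1,1,1,1,1,1,1,2).

Computing H_k = (kernel of ∂_k) / (image of ∂_{k+1}):

  H_0: rank C_0 − rank ∂_1 = 7 − 6 = 1, and the invariant factors of ∂_1 are all 1, so H_0 = Z.

(K is a triangulation of the real projective plane RP^2.)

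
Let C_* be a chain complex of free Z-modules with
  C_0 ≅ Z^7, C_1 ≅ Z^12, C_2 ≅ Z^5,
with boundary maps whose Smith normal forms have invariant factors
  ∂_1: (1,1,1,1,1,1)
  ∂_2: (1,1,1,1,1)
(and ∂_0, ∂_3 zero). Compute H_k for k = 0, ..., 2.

H_0: b_0 = 7 − 0 − 6 = 1; torsion from ∂_1 factors > 1: none. So H_0 = Z.
H_1: b_1 = 12 − 6 − 5 = 1; torsion from ∂_2 factors > 1: none. So H_1 = Z.
H_2: b_2 = 5 − 5 − 0 = 0; torsion from ∂_3 factors > 1: none. So H_2 = 0.

H_0 = Z,  H_1 = Z,  H_2 = 0.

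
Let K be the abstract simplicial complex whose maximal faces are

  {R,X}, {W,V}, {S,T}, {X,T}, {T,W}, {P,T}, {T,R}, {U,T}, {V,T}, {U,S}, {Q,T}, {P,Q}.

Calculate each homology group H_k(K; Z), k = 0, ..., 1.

H_0 = Z,  H_1 = Z^4.

Order the vertices as P < Q < R < S < T < U < V < W < X. Listing each simplex with vertices in this order, K has dimension 1 with simplices:

  0-simplices (9): P, Q, R, S, T, U, V, W, X
  1-simplices (12): PQ, PT, QT, RT, RX, ST, SU, TU, TV, TW, TX, VW

Hence C_0 ≅ Z^9, C_1 ≅ Z^12.

Boundary ∂_1: C_1 → C_0 maps an edge to its endpoints' difference, ∂[p,q] = q − p. For instance
  ∂VW = W − V.
This gives a 9×12 integer matrix of rank 8; reducing to Smith normal form yields diagonal entries (1,1,1,1,1,1,1,1).

Computing H_k = (kernel of ∂_k) / (image of ∂_{k+1}):

  H_0: rank C_0 − rank ∂_1 = 9 − 8 = 1, and the invariant factors of ∂_1 are all 1, so H_0 ≅ Z.
  H_1: rank ker ∂_1 − rank ∂_2 = (12 − 8) − 0 = 4, and there is no ∂_2, so H_1 ≅ Z^4.

(K is a triangulation of a wedge of 4 circles.)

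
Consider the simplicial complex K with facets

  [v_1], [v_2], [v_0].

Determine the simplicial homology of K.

H_0 ≅ Z^3.

We work with the vertex ordering v_0 < v_1 < v_2. The simplices of K, each written with vertices in increasing order, are:

  0-simplices (3): [v_0], [v_1], [v_2]

Hence C_0 ≅ Z^3.

Now H_k = ker ∂_k / im ∂_{k+1}, so:

  H_0: rank C_0 − rank ∂_1 = 3 − 0 = 3, and there is no ∂_1, so H_0 = Z^3.

(K is a triangulation of a set of 3 points.)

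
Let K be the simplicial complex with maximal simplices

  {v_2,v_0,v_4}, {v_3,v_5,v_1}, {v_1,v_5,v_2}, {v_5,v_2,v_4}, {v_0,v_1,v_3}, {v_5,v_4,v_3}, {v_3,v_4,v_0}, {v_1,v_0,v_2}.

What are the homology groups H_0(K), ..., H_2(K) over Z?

H_0 ≅ Z,  H_1 = 0,  H_2 ≅ Z.

We work with the vertex ordering v_0 < v_1 < v_2 < v_3 < v_4 < v_5. The simplices of K, each written with vertices in increasing order, are:

  0-simplices (6): [v_0], [v_1], [v_2], [v_3], [v_4], [v_5]
  1-simplices (12): [v_0,v_1], [v_0,v_2], [v_0,v_3], [v_0,v_4], [v_1,v_2], [v_1,v_3], [v_1,v_5], [v_2,v_4], [v_2,v_5], [v_3,v_4], [v_3,v_5], [v_4,v_5]
  2-simplices (8): [v_0,v_1,v_2], [v_0,v_1,v_3], [v_0,v_2,v_4], [v_0,v_3,v_4], [v_1,v_2,v_5], [v_1,v_3,v_5], [v_2,v_4,v_5], [v_3,v_4,v_5]

so the chain groups are C_0 ≅ Z^6, C_1 ≅ Z^12, C_2 ≅ Z^8.

Boundary ∂_1: C_1 → C_0 maps an edge to its endpoints' difference, ∂[p,q] = q − p. For instance
  ∂[v_3,v_5] = [v_5] − [v_3].
The 6×12 boundary matrix has rank 5 and Smith normal form diag(1,1,1,1,1).

∂_2: C_2 → C_1 acts by ∂[p,q,r] = [q,r] − [p,r] + [p,q]. For instance
  ∂[v_0,v_2,v_4] = [v_2,v_4] − [v_0,v_4] + [v_0,v_2],
  ∂[v_0,v_3,v_4] = [v_3,v_4] − [v_0,v_4] + [v_0,v_3].
The 12×8 boundary matrix has rank 7 and Smith normal form diag(1,1,1,1,1,1,1).

Now H_k = ker ∂_k / im ∂_{k+1}, so:

  H_0: rank C_0 − rank ∂_1 = 6 − 5 = 1, and the invariant factors of ∂_1 are all 1, so H_0 ≅ Z.
  H_1: rank ker ∂_1 − rank ∂_2 = (12 − 5) − 7 = 0, and the invariant factors of ∂_2 are all 1, so H_1 ≅ 0.
  H_2: rank ker ∂_2 − rank ∂_3 = (8 − 7) − 0 = 1, and there is no ∂_3, so H_2 ≅ Z.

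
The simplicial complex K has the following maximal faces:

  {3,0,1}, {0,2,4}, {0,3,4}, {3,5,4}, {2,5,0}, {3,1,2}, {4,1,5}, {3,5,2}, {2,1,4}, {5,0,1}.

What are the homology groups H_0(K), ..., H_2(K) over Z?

Take the total order 0 < 1 < 2 < 3 < 4 < 5 on the vertex set. Then K (dimension 2) consists of the simplices:

  0-simplices (6): [0], [1], [2], [3], [4], [5]
  1-simplices (15): [0,1], [0,2], [0,3], [0,4], [0,5], [1,2], [1,3], [1,4], [1,5], [2,3], [2,4], [2,5], [3,4], [3,5], [4,5]
  2-simplices (10): [0,1,3], [0,1,5], [0,2,4], [0,2,5], [0,3,4], [1,2,3], [1,2,4], [1,4,5], [2,3,5], [3,4,5]

giving chain groups C_0 ≅ Z^6, C_1 ≅ Z^15, C_2 ≅ Z^10.

∂_1: C_1 → C_0 is given by ∂[p,q] = [q] − [p]. For instance
  ∂[3,5] = [5] − [3].
The 6×15 boundary matrix has rank 5 and Smith normal form diag(1,1,1,1,1).

The boundary map ∂_2: C_2 → C_1 maps a triangle to the signed sum of its edges. For instance
  ∂[1,4,5] = [4,5] − [1,5] + [1,4],
  ∂[2,3,5] = [3,5] − [2,5] + [2,3].
This gives a 15×10 integer matrix of rank 10; reducing to Smith normal form yields diagonal entries (1,1,1,1,1,1,1,1,1,2).

Computing H_k = (kernel of ∂_k) / (image of ∂_{k+1}):

  H_0: rank C_0 − rank ∂_1 = 6 − 5 = 1, and the invariant factors of ∂_1 are all 1, so H_0 ≅ Z.
  H_1: rank ker ∂_1 − rank ∂_2 = (15 − 5) − 10 = 0, and ∂_2 has invariant factor 2 > 1, so H_1 ≅ Z/2.
  H_2: rank ker ∂_2 − rank ∂_3 = (10 − 10) − 0 = 0, and there is no ∂_3, so H_2 ≅ 0.

(K is a triangulation of the real projective plane RP^2.)

H_0 = Z,  H_1 = Z/2,  H_2 = 0.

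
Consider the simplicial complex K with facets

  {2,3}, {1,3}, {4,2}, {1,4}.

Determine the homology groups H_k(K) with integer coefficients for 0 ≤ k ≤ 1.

Order the vertices as 1 < 2 < 3 < 4. Listing each simplex with vertices in this order, K has dimension 1 with simplices:

  0-simplices (4): [1], [2], [3], [4]
  1-simplices (4): [1,3], [1,4], [2,3], [2,4]

Hence C_0 ≅ Z^4, C_1 ≅ Z^4.

The boundary map ∂_1: C_1 → C_0 is given by ∂[p,q] = [q] − [p]. For instance
  ∂[2,4] = [4] − [2].
This gives a 4×4 integer matrix of rank 3; reducing to Smith normal form yields diagonal entries (1,1,1).

Reading off H_k = ker ∂_k / im ∂_{k+1}:

  H_0: rank C_0 − rank ∂_1 = 4 − 3 = 1, and the invariant factors of ∂_1 are all 1, so H_0 = Z.
  H_1: rank ker ∂_1 − rank ∂_2 = (4 − 3) − 0 = 1, and there is no ∂_2, so H_1 = Z.

(K is a triangulation of the circle S^1.)

H_0 = Z,  H_1 = Z.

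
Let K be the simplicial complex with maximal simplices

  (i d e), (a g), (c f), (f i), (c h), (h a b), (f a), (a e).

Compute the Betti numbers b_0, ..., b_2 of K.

Order the vertices as a < b < c < d < e < f < g < h < i. Listing each simplex with vertices in this order, K has dimension 2 with simplices:

  0-simplices (9): a, b, c, d, e, f, g, h, i
  1-simplices (12): ab, ae, af, ag, ah, bh, cf, ch, de, di, ei, fi
  2-simplices (2): abh, dei

giving chain groups C_0 ≅ Z^9, C_1 ≅ Z^12, C_2 ≅ Z^2.

The boundary map ∂_1: C_1 → C_0 maps an edge to its endpoints' difference, ∂[p,q] = q − p.
The resulting 9×12 matrix has rank 8, and its Smith normal form has invariant factors (1,1,1,1,1,1,1,1).

The boundary map ∂_2: C_2 → C_1 acts by ∂[p,q,r] = [q,r] − [p,r] + [p,q]. For instance
  ∂abh = bh − ah + ab,
  ∂dei = ei − di + de.
The 12×2 boundary matrix has rank 2 and Smith normal form diag(1,1).

From H_k ≅ ker(∂_k) / im(∂_{k+1}) we obtain:

  H_0: rank C_0 − rank ∂_1 = 9 − 8 = 1, and the invariant factors of ∂_1 are all 1, so H_0 ≅ Z.
  H_1: rank ker ∂_1 − rank ∂_2 = (12 − 8) − 2 = 2, and the invariant factors of ∂_2 are all 1, so H_1 ≅ Z^2.
  H_2: rank ker ∂_2 − rank ∂_3 = (2 − 2) − 0 = 0, and there is no ∂_3, so H_2 ≅ 0.

Hence the Betti numbers are b_0 = 1, b_1 = 2, b_2 = 0.

b_0 = 1, b_1 = 2, b_2 = 0.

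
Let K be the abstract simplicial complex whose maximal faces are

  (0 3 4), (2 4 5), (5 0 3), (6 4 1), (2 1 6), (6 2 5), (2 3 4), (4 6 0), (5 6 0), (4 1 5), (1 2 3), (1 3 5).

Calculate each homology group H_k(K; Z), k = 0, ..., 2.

H_0 = Z,  H_1 = Z/2,  H_2 = 0.

We work with the vertex ordering 0 < 1 < 2 < 3 < 4 < 5 < 6. The simplices of K, each written with vertices in increasing order, are:

  0-simplices (7): [0], [1], [2], [3], [4], [5], [6]
  1-simplices (18): [0,3], [0,4], [0,5], [0,6], [1,2], [1,3], [1,4], [1,5], [1,6], [2,3], [2,4], [2,5], [2,6], [3,4], [3,5], [4,5], [4,6], [5,6]
  2-simplices (12): [0,3,4], [0,3,5], [0,4,6], [0,5,6], [1,2,3], [1,2,6], [1,3,5], [1,4,5], [1,4,6], [2,3,4], [2,4,5], [2,5,6]

Hence C_0 ≅ Z^7, C_1 ≅ Z^18, C_2 ≅ Z^12.

Boundary ∂_1: C_1 → C_0 is given by ∂[p,q] = [q] − [p]. For instance
  ∂[0,3] = [3] − [0].
The 7×18 boundary matrix has rank 6 and Smith normal form diag(1,1,1,1,1,1).

The boundary map ∂_2: C_2 → C_1 acts by ∂[p,q,r] = [q,r] − [p,r] + [p,q]. For instance
  ∂[1,2,6] = [2,6] − [1,6] + [1,2],
  ∂[1,3,5] = [3,5] − [1,5] + [1,3].
The 18×12 boundary matrix has rank 12 and Smith normal form diag(1,1,1,1,1,1,1,1,1,1,1,2).

Computing H_k = (kernel of ∂_k) / (image of ∂_{k+1}):

  H_0: rank C_0 − rank ∂_1 = 7 − 6 = 1, and the invariant factors of ∂_1 are all 1, so H_0 = Z.
  H_1: rank ker ∂_1 − rank ∂_2 = (18 − 6) − 12 = 0, and ∂_2 has invariant factor 2 > 1, so H_1 = Z/2.
  H_2: rank ker ∂_2 − rank ∂_3 = (12 − 12) − 0 = 0, and there is no ∂_3, so H_2 = 0.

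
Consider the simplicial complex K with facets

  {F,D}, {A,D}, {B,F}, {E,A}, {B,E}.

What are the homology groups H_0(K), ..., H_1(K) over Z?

We work with the vertex ordering A < B < D < E < F. The simplices of K, each written with vertices in increasing order, are:

  0-simplices (5): A, B, D, E, F
  1-simplices (5): AD, AE, BE, BF, DF

so the chain groups are C_0 ≅ Z^5, C_1 ≅ Z^5.

Boundary ∂_1: C_1 → C_0 is given by ∂[p,q] = [q] − [p]. For instance
  ∂BF = F − B.
The resulting 5×5 matrix has rank 4, and its Smith normal form has invariant factors (1,1,1,1).

Now H_k = ker ∂_k / im ∂_{k+1}, so:

  H_0: rank C_0 − rank ∂_1 = 5 − 4 = 1, and the invariant factors of ∂_1 are all 1, so H_0 ≅ Z.
  H_1: rank ker ∂_1 − rank ∂_2 = (5 − 4) − 0 = 1, and there is no ∂_2, so H_1 ≅ Z.

As a check, the Euler characteristic is 5 − 5 = 0, which agrees with 1 − 1 = 0.
(K is a triangulation of the circle S^1.)

H_0 ≅ Z,  H_1 ≅ Z.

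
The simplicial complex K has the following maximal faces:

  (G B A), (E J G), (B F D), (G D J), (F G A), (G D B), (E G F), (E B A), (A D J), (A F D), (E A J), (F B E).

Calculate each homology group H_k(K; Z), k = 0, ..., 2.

Take the total order A < B < D < E < F < G < J on the vertex set. Then K (dimension 2) consists of the simplices:

  0-simplices (7): A, B, D, E, F, G, J
  1-simplices (18): AB, AD, AE, AF, AG, AJ, BD, BE, BF, BG, DF, DG, DJ, EF, EG, EJ, FG, GJ
  2-simplices (12): ABE, ABG, ADF, ADJ, AEJ, AFG, BDF, BDG, BEF, DGJ, EFG, EGJ

Hence C_0 ≅ Z^7, C_1 ≅ Z^18, C_2 ≅ Z^12.

∂_1: C_1 → C_0 maps an edge to its endpoints' difference, ∂[p,q] = q − p. For instance
  ∂DJ = J − D.
The resulting 7×18 matrix has rank 6, and its Smith normal form has invariant factors (1,1,1,1,1,1).

Boundary ∂_2: C_2 → C_1 sends each 2-simplex [p,q,r] to [q,r] − [p,r] + [p,q]. For instance
  ∂AFG = FG − AG + AF,
  ∂BEF = EF − BF + BE.
The resulting 18×12 matrix has rank 12, and its Smith normal form has invariant factors (1,1,1,1,1,1,1,1,1,1,1,2).

Now H_k = ker ∂_k / im ∂_{k+1}, so:

  H_0: rank C_0 − rank ∂_1 = 7 − 6 = 1, and the invariant factors of ∂_1 are all 1, so H_0 ≅ Z.
  H_1: rank ker ∂_1 − rank ∂_2 = (18 − 6) − 12 = 0, and ∂_2 has invariant factor 2 > 1, so H_1 ≅ Z/2.
  H_2: rank ker ∂_2 − rank ∂_3 = (12 − 12) − 0 = 0, and there is no ∂_3, so H_2 ≅ 0.

H_0 ≅ Z,  H_1 ≅ Z/2,  H_2 = 0.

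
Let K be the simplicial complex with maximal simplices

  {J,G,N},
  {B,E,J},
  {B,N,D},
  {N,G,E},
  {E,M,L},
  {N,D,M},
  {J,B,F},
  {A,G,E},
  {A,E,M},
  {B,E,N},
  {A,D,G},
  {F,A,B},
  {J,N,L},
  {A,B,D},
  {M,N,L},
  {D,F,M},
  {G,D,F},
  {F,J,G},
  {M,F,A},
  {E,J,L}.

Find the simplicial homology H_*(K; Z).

K has 10 vertices, 30 edges, 20 triangles.
rank ∂_0 = 0, rank ∂_1 = 9 ⇒ b_0 = 10 − 0 − 9 = 1; all invariant factors of ∂_1 are 1 so no torsion. So H_0 ≅ Z.
rank ∂_1 = 9, rank ∂_2 = 20 ⇒ b_1 = 30 − 9 − 20 = 1; ∂_2 has invariant factor(s) [2] giving torsion. So H_1 ≅ Z ⊕ Z/2.
rank ∂_2 = 20, rank ∂_3 = 0 ⇒ b_2 = 20 − 20 − 0 = 0. So H_2 ≅ 0.

H_0 = Z,  H_1 = Z ⊕ Z/2,  H_2 = 0.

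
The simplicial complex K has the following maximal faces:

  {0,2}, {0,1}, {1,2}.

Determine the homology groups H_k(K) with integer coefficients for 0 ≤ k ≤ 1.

H_0 ≅ Z,  H_1 ≅ Z.

Take the total order 0 < 1 < 2 on the vertex set. Then K (dimension 1) consists of the simplices:

  0-simplices (3): [0], [1], [2]
  1-simplices (3): [0,1], [0,2], [1,2]

Hence C_0 ≅ Z^3, C_1 ≅ Z^3.

The boundary map ∂_1: C_1 → C_0 maps an edge to its endpoints' difference, ∂[p,q] = q − p. For instance
  ∂[0,1] = [1] − [0].
As a 3×3 matrix over Z this has rank 2, with invariant factors (1,1).

Reading off H_k = ker ∂_k / im ∂_{k+1}:

  H_0: rank C_0 − rank ∂_1 = 3 − 2 = 1, and the invariant factors of ∂_1 are all 1, so H_0 = Z.
  H_1: rank ker ∂_1 − rank ∂_2 = (3 − 2) − 0 = 1, and there is no ∂_2, so H_1 = Z.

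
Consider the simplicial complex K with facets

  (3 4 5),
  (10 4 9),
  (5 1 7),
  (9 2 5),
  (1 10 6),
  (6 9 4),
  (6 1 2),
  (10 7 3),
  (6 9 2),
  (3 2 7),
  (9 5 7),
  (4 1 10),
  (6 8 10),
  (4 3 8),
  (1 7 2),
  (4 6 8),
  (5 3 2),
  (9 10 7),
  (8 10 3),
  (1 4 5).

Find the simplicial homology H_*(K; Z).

H_0 ≅ Z,  H_1 ≅ Z ⊕ Z/2,  H_2 = 0.

Order the vertices as 1 < 2 < 3 < 4 < 5 < 6 < 7 < 8 < 9 < 10. Listing each simplex with vertices in this order, K has dimension 2 with simplices:

  0-simplices (10): [1], [2], [3], [4], [5], [6], [7], [8], [9], [10]
  1-simplices (30): (30 of them)
  2-simplices (20): (20 of them)

giving chain groups C_0 ≅ Z^10, C_1 ≅ Z^30, C_2 ≅ Z^20.

The boundary map ∂_1: C_1 → C_0 sends each edge [p,q] (with p < q) to q − p. For instance
  ∂[3,10] = [10] − [3].
This gives a 10×30 integer matrix of rank 9; reducing to Smith normal form yields diagonal entries (1,1,1,1,1,1,1,1,1).

Boundary ∂_2: C_2 → C_1 acts by ∂[p,q,r] = [q,r] − [p,r] + [p,q]. For instance
  ∂[4,6,9] = [6,9] − [4,9] + [4,6],
  ∂[2,6,9] = [6,9] − [2,9] + [2,6].
The 30×20 boundary matrix has rank 20 and Smith normal form diag(1,1,1,1,1,1,1,1,1,1,1,1,1,1,1,1,1,1,1,2).

Now H_k = ker ∂_k / im ∂_{k+1}, so:

  H_0: rank C_0 − rank ∂_1 = 10 − 9 = 1, and the invariant factors of ∂_1 are all 1, so H_0 = Z.
  H_1: rank ker ∂_1 − rank ∂_2 = (30 − 9) − 20 = 1, and ∂_2 has invariant factor 2 > 1, so H_1 = Z ⊕ Z/2.
  H_2: rank ker ∂_2 − rank ∂_3 = (20 − 20) − 0 = 0, and there is no ∂_3, so H_2 = 0.

(K is a triangulation of the Klein bottle.)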